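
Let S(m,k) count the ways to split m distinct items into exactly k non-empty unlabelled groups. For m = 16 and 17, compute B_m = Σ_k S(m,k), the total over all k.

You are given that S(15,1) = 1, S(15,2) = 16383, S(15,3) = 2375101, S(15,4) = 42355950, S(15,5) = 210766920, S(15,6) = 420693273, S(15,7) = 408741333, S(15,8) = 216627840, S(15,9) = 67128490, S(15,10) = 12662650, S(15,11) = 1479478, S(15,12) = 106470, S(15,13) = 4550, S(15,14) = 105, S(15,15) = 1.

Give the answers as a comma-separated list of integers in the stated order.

i=16: T(16,1)=0+1·1=1 | T(16,2)=1+2·16383=32767 | T(16,3)=16383+3·2375101=7141686 | T(16,4)=2375101+4·42355950=171798901 | T(16,5)=42355950+5·210766920=1096190550 | T(16,6)=210766920+6·420693273=2734926558 | T(16,7)=420693273+7·408741333=3281882604 | T(16,8)=408741333+8·216627840=2141764053 | T(16,9)=216627840+9·67128490=820784250 | T(16,10)=67128490+10·12662650=193754990 | T(16,11)=12662650+11·1479478=28936908 | T(16,12)=1479478+12·106470=2757118 | T(16,13)=106470+13·4550=165620 | T(16,14)=4550+14·105=6020 | T(16,15)=105+15·1=120 | T(16,16)=1+16·0=1
i=17: T(17,1)=0+1·1=1 | T(17,2)=1+2·32767=65535 | T(17,3)=32767+3·7141686=21457825 | T(17,4)=7141686+4·171798901=694337290 | T(17,5)=171798901+5·1096190550=5652751651 | T(17,6)=1096190550+6·2734926558=17505749898 | T(17,7)=2734926558+7·3281882604=25708104786 | T(17,8)=3281882604+8·2141764053=20415995028 | T(17,9)=2141764053+9·820784250=9528822303 | T(17,10)=820784250+10·193754990=2758334150 | T(17,11)=193754990+11·28936908=512060978 | T(17,12)=28936908+12·2757118=62022324 | T(17,13)=2757118+13·165620=4910178 | T(17,14)=165620+14·6020=249900 | T(17,15)=6020+15·120=7820 | T(17,16)=120+16·1=136 | T(17,17)=1+17·0=1
B_16 = ΣS(16,k) = 1+32767+7141686+171798901+1096190550+2734926558+3281882604+2141764053+820784250+193754990+28936908+2757118+165620+6020+120+1 = 10480142147
B_17 = ΣS(17,k) = 1+65535+21457825+694337290+5652751651+17505749898+25708104786+20415995028+9528822303+2758334150+512060978+62022324+4910178+249900+7820+136+1 = 82864869804

10480142147, 82864869804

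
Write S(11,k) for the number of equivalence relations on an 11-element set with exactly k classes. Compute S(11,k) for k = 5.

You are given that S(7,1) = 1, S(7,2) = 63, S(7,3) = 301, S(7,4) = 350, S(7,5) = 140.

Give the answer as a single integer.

246730

i=8: T(8,2)=1+2·63=127 | T(8,3)=63+3·301=966 | T(8,4)=301+4·350=1701 | T(8,5)=350+5·140=1050
i=9: T(9,3)=127+3·966=3025 | T(9,4)=966+4·1701=7770 | T(9,5)=1701+5·1050=6951
i=10: T(10,4)=3025+4·7770=34105 | T(10,5)=7770+5·6951=42525
i=11: T(11,5)=34105+5·42525=246730
Read S(11,5) = 246730.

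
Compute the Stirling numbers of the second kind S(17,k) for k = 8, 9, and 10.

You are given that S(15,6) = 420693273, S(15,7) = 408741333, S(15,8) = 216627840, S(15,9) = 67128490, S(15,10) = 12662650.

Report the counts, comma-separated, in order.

r16: T_16,7=7×408741333+420693273=3281882604; T_16,8=8×216627840+408741333=2141764053; T_16,9=9×67128490+216627840=820784250; T_16,10=10×12662650+67128490=193754990
r17: T_17,8=8×2141764053+3281882604=20415995028; T_17,9=9×820784250+2141764053=9528822303; T_17,10=10×193754990+820784250=2758334150
Read S(17,8) = 20415995028, S(17,9) = 9528822303, S(17,10) = 2758334150.

20415995028, 9528822303, 2758334150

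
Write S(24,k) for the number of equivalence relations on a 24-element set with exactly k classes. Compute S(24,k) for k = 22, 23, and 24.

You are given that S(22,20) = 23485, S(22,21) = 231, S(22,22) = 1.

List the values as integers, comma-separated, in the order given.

33902, 276, 1

r23: T_23,21=21×231+23485=28336; T_23,22=22×1+231=253; T_23,23=23×0+1=1
r24: T_24,22=22×253+28336=33902; T_24,23=23×1+253=276; T_24,24=24×0+1=1
Read S(24,22) = 33902, S(24,23) = 276, S(24,24) = 1.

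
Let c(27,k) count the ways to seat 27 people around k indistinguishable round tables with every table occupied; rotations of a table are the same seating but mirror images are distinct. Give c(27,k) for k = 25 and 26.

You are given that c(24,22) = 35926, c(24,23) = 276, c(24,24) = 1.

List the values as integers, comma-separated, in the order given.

58500, 351

r25: T_25,23=24×276+35926=42550; T_25,24=24×1+276=300; T_25,25=24×0+1=1
r26: T_26,24=25×300+42550=50050; T_26,25=25×1+300=325; T_26,26=25×0+1=1
r27: T_27,25=26×325+50050=58500; T_27,26=26×1+325=351
Read c(27,25) = 58500, c(27,26) = 351.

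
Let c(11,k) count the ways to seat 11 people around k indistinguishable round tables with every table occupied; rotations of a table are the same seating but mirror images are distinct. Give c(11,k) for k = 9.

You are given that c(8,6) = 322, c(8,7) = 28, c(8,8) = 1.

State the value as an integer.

row 9: T[9][7]=8·28+322=546  T[9][8]=8·1+28=36  T[9][9]=8·0+1=1
row 10: T[10][8]=9·36+546=870  T[10][9]=9·1+36=45
row 11: T[11][9]=10·45+870=1320
Read c(11,9) = 1320.

1320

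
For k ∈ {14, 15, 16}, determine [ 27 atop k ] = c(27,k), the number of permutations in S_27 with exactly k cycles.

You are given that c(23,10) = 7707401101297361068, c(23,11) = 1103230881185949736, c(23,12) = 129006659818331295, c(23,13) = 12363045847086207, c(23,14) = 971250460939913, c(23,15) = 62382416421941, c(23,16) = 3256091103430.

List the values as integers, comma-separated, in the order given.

1654339178844590073615, 137637641117332879365, 9666373658466991050

row 24: T[24][11]=23·1103230881185949736+7707401101297361068=33081711368574204996  T[24][12]=23·129006659818331295+1103230881185949736=4070384057007569521  T[24][13]=23·12363045847086207+129006659818331295=413356714301314056  T[24][14]=23·971250460939913+12363045847086207=34701806448704206  T[24][15]=23·62382416421941+971250460939913=2406046038644556  T[24][16]=23·3256091103430+62382416421941=137272511800831
row 25: T[25][12]=24·4070384057007569521+33081711368574204996=130770928736755873500  T[25][13]=24·413356714301314056+4070384057007569521=13990945200239106865  T[25][14]=24·34701806448704206+413356714301314056=1246200069070215000  T[25][15]=24·2406046038644556+34701806448704206=92446911376173550  T[25][16]=24·137272511800831+2406046038644556=5700586321864500
row 26: T[26][13]=25·13990945200239106865+130770928736755873500=480544558742733545125  T[26][14]=25·1246200069070215000+13990945200239106865=45145946926994481865  T[26][15]=25·92446911376173550+1246200069070215000=3557372853474553750  T[26][16]=25·5700586321864500+92446911376173550=234961569422786050
row 27: T[27][14]=26·45145946926994481865+480544558742733545125=1654339178844590073615  T[27][15]=26·3557372853474553750+45145946926994481865=137637641117332879365  T[27][16]=26·234961569422786050+3557372853474553750=9666373658466991050
Read c(27,14) = 1654339178844590073615, c(27,15) = 137637641117332879365, c(27,16) = 9666373658466991050.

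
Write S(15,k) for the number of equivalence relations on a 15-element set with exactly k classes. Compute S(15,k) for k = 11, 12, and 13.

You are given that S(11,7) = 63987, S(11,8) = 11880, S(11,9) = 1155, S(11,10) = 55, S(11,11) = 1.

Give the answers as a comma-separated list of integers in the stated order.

r12: T_12,8=8×11880+63987=159027; T_12,9=9×1155+11880=22275; T_12,10=10×55+1155=1705; T_12,11=11×1+55=66; T_12,12=12×0+1=1
r13: T_13,9=9×22275+159027=359502; T_13,10=10×1705+22275=39325; T_13,11=11×66+1705=2431; T_13,12=12×1+66=78; T_13,13=13×0+1=1
r14: T_14,10=10×39325+359502=752752; T_14,11=11×2431+39325=66066; T_14,12=12×78+2431=3367; T_14,13=13×1+78=91
r15: T_15,11=11×66066+752752=1479478; T_15,12=12×3367+66066=106470; T_15,13=13×91+3367=4550
Read S(15,11) = 1479478, S(15,12) = 106470, S(15,13) = 4550.

1479478, 106470, 4550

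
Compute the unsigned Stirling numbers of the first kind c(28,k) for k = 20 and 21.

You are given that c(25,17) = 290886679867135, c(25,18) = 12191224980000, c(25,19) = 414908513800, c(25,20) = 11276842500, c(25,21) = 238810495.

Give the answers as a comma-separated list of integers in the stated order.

2280730371654735, 71603372991150

[26] T[26,18]:25*12191224980000+290886679867135=595667304367135 · T[26,19]:25*414908513800+12191224980000=22563937825000 · T[26,20]:25*11276842500+414908513800=696829576300 · T[26,21]:25*238810495+11276842500=17247104875
[27] T[27,19]:26*22563937825000+595667304367135=1182329687817135 · T[27,20]:26*696829576300+22563937825000=40681506808800 · T[27,21]:26*17247104875+696829576300=1145254303050
[28] T[28,20]:27*40681506808800+1182329687817135=2280730371654735 · T[28,21]:27*1145254303050+40681506808800=71603372991150
Read c(28,20) = 2280730371654735, c(28,21) = 71603372991150.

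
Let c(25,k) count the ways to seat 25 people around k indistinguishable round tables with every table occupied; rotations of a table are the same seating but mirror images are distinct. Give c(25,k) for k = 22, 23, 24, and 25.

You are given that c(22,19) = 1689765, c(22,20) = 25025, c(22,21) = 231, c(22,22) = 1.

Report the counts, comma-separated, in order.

row 23: T[23][20]=22·25025+1689765=2240315  T[23][21]=22·231+25025=30107  T[23][22]=22·1+231=253  T[23][23]=22·0+1=1
row 24: T[24][21]=23·30107+2240315=2932776  T[24][22]=23·253+30107=35926  T[24][23]=23·1+253=276  T[24][24]=23·0+1=1
row 25: T[25][22]=24·35926+2932776=3795000  T[25][23]=24·276+35926=42550  T[25][24]=24·1+276=300  T[25][25]=24·0+1=1
Read c(25,22) = 3795000, c(25,23) = 42550, c(25,24) = 300, c(25,25) = 1.

3795000, 42550, 300, 1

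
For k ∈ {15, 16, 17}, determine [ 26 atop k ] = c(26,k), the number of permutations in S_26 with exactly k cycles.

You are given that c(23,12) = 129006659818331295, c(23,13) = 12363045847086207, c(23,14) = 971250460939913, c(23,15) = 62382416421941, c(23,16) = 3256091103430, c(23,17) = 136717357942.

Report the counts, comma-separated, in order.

3557372853474553750, 234961569422786050, 12972753318542875

i=24: T(24,13)=129006659818331295+23·12363045847086207=413356714301314056 | T(24,14)=12363045847086207+23·971250460939913=34701806448704206 | T(24,15)=971250460939913+23·62382416421941=2406046038644556 | T(24,16)=62382416421941+23·3256091103430=137272511800831 | T(24,17)=3256091103430+23·136717357942=6400590336096
i=25: T(25,14)=413356714301314056+24·34701806448704206=1246200069070215000 | T(25,15)=34701806448704206+24·2406046038644556=92446911376173550 | T(25,16)=2406046038644556+24·137272511800831=5700586321864500 | T(25,17)=137272511800831+24·6400590336096=290886679867135
i=26: T(26,15)=1246200069070215000+25·92446911376173550=3557372853474553750 | T(26,16)=92446911376173550+25·5700586321864500=234961569422786050 | T(26,17)=5700586321864500+25·290886679867135=12972753318542875
Read c(26,15) = 3557372853474553750, c(26,16) = 234961569422786050, c(26,17) = 12972753318542875.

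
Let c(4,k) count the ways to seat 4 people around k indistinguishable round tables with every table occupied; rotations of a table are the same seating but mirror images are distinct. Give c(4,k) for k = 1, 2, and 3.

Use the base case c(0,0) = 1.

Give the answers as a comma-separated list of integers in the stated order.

6, 11, 6

i=1: T(1,1)=1+0·0=1
i=2: T(2,1)=0+1·1=1 | T(2,2)=1+1·0=1
i=3: T(3,1)=0+2·1=2 | T(3,2)=1+2·1=3 | T(3,3)=1+2·0=1
i=4: T(4,1)=0+3·2=6 | T(4,2)=2+3·3=11 | T(4,3)=3+3·1=6
Read c(4,1) = 6, c(4,2) = 11, c(4,3) = 6.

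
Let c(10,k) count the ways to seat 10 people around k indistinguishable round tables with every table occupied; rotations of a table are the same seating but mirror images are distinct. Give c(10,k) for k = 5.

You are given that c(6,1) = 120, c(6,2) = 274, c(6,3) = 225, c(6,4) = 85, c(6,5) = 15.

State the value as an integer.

r7: T_7,2=6×274+120=1764; T_7,3=6×225+274=1624; T_7,4=6×85+225=735; T_7,5=6×15+85=175
r8: T_8,3=7×1624+1764=13132; T_8,4=7×735+1624=6769; T_8,5=7×175+735=1960
r9: T_9,4=8×6769+13132=67284; T_9,5=8×1960+6769=22449
r10: T_10,5=9×22449+67284=269325
Read c(10,5) = 269325.

269325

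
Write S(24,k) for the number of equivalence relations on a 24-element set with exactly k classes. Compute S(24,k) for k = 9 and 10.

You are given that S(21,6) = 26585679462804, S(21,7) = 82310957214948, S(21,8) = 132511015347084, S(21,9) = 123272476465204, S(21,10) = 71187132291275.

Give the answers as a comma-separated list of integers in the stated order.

120622574326072500, 108254081784931500

[22] T[22,7]:7*82310957214948+26585679462804=602762379967440 · T[22,8]:8*132511015347084+82310957214948=1142399079991620 · T[22,9]:9*123272476465204+132511015347084=1241963303533920 · T[22,10]:10*71187132291275+123272476465204=835143799377954
[23] T[23,8]:8*1142399079991620+602762379967440=9741955019900400 · T[23,9]:9*1241963303533920+1142399079991620=12320068811796900 · T[23,10]:10*835143799377954+1241963303533920=9593401297313460
[24] T[24,9]:9*12320068811796900+9741955019900400=120622574326072500 · T[24,10]:10*9593401297313460+12320068811796900=108254081784931500
Read S(24,9) = 120622574326072500, S(24,10) = 108254081784931500.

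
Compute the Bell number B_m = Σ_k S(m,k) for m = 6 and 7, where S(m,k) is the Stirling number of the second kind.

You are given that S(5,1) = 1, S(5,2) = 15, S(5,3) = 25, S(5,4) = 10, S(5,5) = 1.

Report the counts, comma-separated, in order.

203, 877

@6  (6,1):1·1+0→1, (6,2):15·2+1→31, (6,3):25·3+15→90, (6,4):10·4+25→65, (6,5):1·5+10→15, (6,6):0·6+1→1
@7  (7,1):1·1+0→1, (7,2):31·2+1→63, (7,3):90·3+31→301, (7,4):65·4+90→350, (7,5):15·5+65→140, (7,6):1·6+15→21, (7,7):0·7+1→1
B_6 = ΣS(6,k) = 1+31+90+65+15+1 = 203
B_7 = ΣS(7,k) = 1+63+301+350+140+21+1 = 877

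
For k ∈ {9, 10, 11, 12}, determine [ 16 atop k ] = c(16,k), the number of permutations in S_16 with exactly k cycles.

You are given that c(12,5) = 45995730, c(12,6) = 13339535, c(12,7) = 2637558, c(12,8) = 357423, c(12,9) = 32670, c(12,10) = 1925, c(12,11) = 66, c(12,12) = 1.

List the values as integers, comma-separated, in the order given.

8207628000, 928095740, 78558480, 4899622

i=13: T(13,6)=45995730+12·13339535=206070150 | T(13,7)=13339535+12·2637558=44990231 | T(13,8)=2637558+12·357423=6926634 | T(13,9)=357423+12·32670=749463 | T(13,10)=32670+12·1925=55770 | T(13,11)=1925+12·66=2717 | T(13,12)=66+12·1=78
i=14: T(14,7)=206070150+13·44990231=790943153 | T(14,8)=44990231+13·6926634=135036473 | T(14,9)=6926634+13·749463=16669653 | T(14,10)=749463+13·55770=1474473 | T(14,11)=55770+13·2717=91091 | T(14,12)=2717+13·78=3731
i=15: T(15,8)=790943153+14·135036473=2681453775 | T(15,9)=135036473+14·16669653=368411615 | T(15,10)=16669653+14·1474473=37312275 | T(15,11)=1474473+14·91091=2749747 | T(15,12)=91091+14·3731=143325
i=16: T(16,9)=2681453775+15·368411615=8207628000 | T(16,10)=368411615+15·37312275=928095740 | T(16,11)=37312275+15·2749747=78558480 | T(16,12)=2749747+15·143325=4899622
Read c(16,9) = 8207628000, c(16,10) = 928095740, c(16,11) = 78558480, c(16,12) = 4899622.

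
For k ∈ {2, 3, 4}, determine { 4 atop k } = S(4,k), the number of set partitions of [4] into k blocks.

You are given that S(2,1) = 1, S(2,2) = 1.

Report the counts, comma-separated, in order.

[3] T[3,1]:1*1+0=1 · T[3,2]:2*1+1=3 · T[3,3]:3*0+1=1
[4] T[4,2]:2*3+1=7 · T[4,3]:3*1+3=6 · T[4,4]:4*0+1=1
Read S(4,2) = 7, S(4,3) = 6, S(4,4) = 1.

7, 6, 1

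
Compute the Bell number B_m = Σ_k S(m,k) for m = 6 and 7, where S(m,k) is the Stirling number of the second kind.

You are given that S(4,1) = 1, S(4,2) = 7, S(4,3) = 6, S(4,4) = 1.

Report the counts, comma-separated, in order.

row 5: T[5][1]=1·1+0=1  T[5][2]=2·7+1=15  T[5][3]=3·6+7=25  T[5][4]=4·1+6=10  T[5][5]=5·0+1=1
row 6: T[6][1]=1·1+0=1  T[6][2]=2·15+1=31  T[6][3]=3·25+15=90  T[6][4]=4·10+25=65  T[6][5]=5·1+10=15  T[6][6]=6·0+1=1
row 7: T[7][1]=1·1+0=1  T[7][2]=2·31+1=63  T[7][3]=3·90+31=301  T[7][4]=4·65+90=350  T[7][5]=5·15+65=140  T[7][6]=6·1+15=21  T[7][7]=7·0+1=1
B_6 = ΣS(6,k) = 1+31+90+65+15+1 = 203
B_7 = ΣS(7,k) = 1+63+301+350+140+21+1 = 877

203, 877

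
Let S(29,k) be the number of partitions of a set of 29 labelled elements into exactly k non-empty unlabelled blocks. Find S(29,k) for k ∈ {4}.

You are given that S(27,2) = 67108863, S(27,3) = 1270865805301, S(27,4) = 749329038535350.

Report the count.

[28] T[28,3]:3*1270865805301+67108863=3812664524766 · T[28,4]:4*749329038535350+1270865805301=2998587019946701
[29] T[29,4]:4*2998587019946701+3812664524766=11998160744311570
Read S(29,4) = 11998160744311570.

11998160744311570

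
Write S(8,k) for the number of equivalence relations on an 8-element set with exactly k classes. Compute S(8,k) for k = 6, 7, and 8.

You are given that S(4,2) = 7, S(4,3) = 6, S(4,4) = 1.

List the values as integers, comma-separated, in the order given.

266, 28, 1

[5] T[5,3]:3*6+7=25 · T[5,4]:4*1+6=10 · T[5,5]:5*0+1=1
[6] T[6,4]:4*10+25=65 · T[6,5]:5*1+10=15 · T[6,6]:6*0+1=1
[7] T[7,5]:5*15+65=140 · T[7,6]:6*1+15=21 · T[7,7]:7*0+1=1
[8] T[8,6]:6*21+140=266 · T[8,7]:7*1+21=28 · T[8,8]:8*0+1=1
Read S(8,6) = 266, S(8,7) = 28, S(8,8) = 1.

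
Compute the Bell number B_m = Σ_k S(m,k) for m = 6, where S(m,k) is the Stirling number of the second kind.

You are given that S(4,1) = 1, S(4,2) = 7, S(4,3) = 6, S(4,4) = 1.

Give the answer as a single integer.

203

@5  (5,1):1·1+0→1, (5,2):7·2+1→15, (5,3):6·3+7→25, (5,4):1·4+6→10, (5,5):0·5+1→1
@6  (6,1):1·1+0→1, (6,2):15·2+1→31, (6,3):25·3+15→90, (6,4):10·4+25→65, (6,5):1·5+10→15, (6,6):0·6+1→1
B_6 = ΣS(6,k) = 1+31+90+65+15+1 = 203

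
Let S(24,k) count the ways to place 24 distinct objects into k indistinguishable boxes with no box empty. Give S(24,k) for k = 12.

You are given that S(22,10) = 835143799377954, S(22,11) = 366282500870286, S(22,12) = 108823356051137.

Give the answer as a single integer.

r23: T_23,11=11×366282500870286+835143799377954=4864251308951100; T_23,12=12×108823356051137+366282500870286=1672162773483930
r24: T_24,12=12×1672162773483930+4864251308951100=24930204590758260
Read S(24,12) = 24930204590758260.

24930204590758260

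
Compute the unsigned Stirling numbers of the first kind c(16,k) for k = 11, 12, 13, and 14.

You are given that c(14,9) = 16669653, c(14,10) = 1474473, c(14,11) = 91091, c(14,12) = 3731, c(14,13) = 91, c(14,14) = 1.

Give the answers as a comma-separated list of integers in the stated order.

r15: T_15,10=14×1474473+16669653=37312275; T_15,11=14×91091+1474473=2749747; T_15,12=14×3731+91091=143325; T_15,13=14×91+3731=5005; T_15,14=14×1+91=105
r16: T_16,11=15×2749747+37312275=78558480; T_16,12=15×143325+2749747=4899622; T_16,13=15×5005+143325=218400; T_16,14=15×105+5005=6580
Read c(16,11) = 78558480, c(16,12) = 4899622, c(16,13) = 218400, c(16,14) = 6580.

78558480, 4899622, 218400, 6580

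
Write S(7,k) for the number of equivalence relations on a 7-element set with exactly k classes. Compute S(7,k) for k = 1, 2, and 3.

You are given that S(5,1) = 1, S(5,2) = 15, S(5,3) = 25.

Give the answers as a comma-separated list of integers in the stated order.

r6: T_6,1=1×1+0=1; T_6,2=2×15+1=31; T_6,3=3×25+15=90
r7: T_7,1=1×1+0=1; T_7,2=2×31+1=63; T_7,3=3×90+31=301
Read S(7,1) = 1, S(7,2) = 63, S(7,3) = 301.

1, 63, 301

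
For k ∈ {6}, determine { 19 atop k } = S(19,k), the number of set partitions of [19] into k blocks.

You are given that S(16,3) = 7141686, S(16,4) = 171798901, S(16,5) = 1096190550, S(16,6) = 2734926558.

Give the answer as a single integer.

@17  (17,4):171798901·4+7141686→694337290, (17,5):1096190550·5+171798901→5652751651, (17,6):2734926558·6+1096190550→17505749898
@18  (18,5):5652751651·5+694337290→28958095545, (18,6):17505749898·6+5652751651→110687251039
@19  (19,6):110687251039·6+28958095545→693081601779
Read S(19,6) = 693081601779.

693081601779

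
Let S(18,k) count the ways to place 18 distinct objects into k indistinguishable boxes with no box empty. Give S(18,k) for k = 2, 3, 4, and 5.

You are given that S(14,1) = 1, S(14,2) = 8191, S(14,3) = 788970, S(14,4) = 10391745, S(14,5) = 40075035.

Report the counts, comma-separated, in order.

i=15: T(15,1)=0+1·1=1 | T(15,2)=1+2·8191=16383 | T(15,3)=8191+3·788970=2375101 | T(15,4)=788970+4·10391745=42355950 | T(15,5)=10391745+5·40075035=210766920
i=16: T(16,1)=0+1·1=1 | T(16,2)=1+2·16383=32767 | T(16,3)=16383+3·2375101=7141686 | T(16,4)=2375101+4·42355950=171798901 | T(16,5)=42355950+5·210766920=1096190550
i=17: T(17,1)=0+1·1=1 | T(17,2)=1+2·32767=65535 | T(17,3)=32767+3·7141686=21457825 | T(17,4)=7141686+4·171798901=694337290 | T(17,5)=171798901+5·1096190550=5652751651
i=18: T(18,2)=1+2·65535=131071 | T(18,3)=65535+3·21457825=64439010 | T(18,4)=21457825+4·694337290=2798806985 | T(18,5)=694337290+5·5652751651=28958095545
Read S(18,2) = 131071, S(18,3) = 64439010, S(18,4) = 2798806985, S(18,5) = 28958095545.

131071, 64439010, 2798806985, 28958095545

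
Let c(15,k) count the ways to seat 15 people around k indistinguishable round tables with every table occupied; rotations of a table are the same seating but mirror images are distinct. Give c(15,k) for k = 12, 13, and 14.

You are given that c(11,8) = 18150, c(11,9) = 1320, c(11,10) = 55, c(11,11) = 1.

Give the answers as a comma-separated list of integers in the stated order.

i=12: T(12,9)=18150+11·1320=32670 | T(12,10)=1320+11·55=1925 | T(12,11)=55+11·1=66 | T(12,12)=1+11·0=1
i=13: T(13,10)=32670+12·1925=55770 | T(13,11)=1925+12·66=2717 | T(13,12)=66+12·1=78 | T(13,13)=1+12·0=1
i=14: T(14,11)=55770+13·2717=91091 | T(14,12)=2717+13·78=3731 | T(14,13)=78+13·1=91 | T(14,14)=1+13·0=1
i=15: T(15,12)=91091+14·3731=143325 | T(15,13)=3731+14·91=5005 | T(15,14)=91+14·1=105
Read c(15,12) = 143325, c(15,13) = 5005, c(15,14) = 105.

143325, 5005, 105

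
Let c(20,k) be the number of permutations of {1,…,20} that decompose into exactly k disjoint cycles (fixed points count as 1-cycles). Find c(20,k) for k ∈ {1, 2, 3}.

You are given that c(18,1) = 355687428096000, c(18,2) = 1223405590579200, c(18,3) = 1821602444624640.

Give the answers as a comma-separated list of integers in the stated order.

[19] T[19,1]:18*355687428096000+0=6402373705728000 · T[19,2]:18*1223405590579200+355687428096000=22376988058521600 · T[19,3]:18*1821602444624640+1223405590579200=34012249593822720
[20] T[20,1]:19*6402373705728000+0=121645100408832000 · T[20,2]:19*22376988058521600+6402373705728000=431565146817638400 · T[20,3]:19*34012249593822720+22376988058521600=668609730341153280
Read c(20,1) = 121645100408832000, c(20,2) = 431565146817638400, c(20,3) = 668609730341153280.

121645100408832000, 431565146817638400, 668609730341153280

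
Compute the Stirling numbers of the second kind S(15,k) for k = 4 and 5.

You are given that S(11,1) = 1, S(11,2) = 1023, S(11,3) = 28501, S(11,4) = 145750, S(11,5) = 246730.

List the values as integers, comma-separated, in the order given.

42355950, 210766920

[12] T[12,1]:1*1+0=1 · T[12,2]:2*1023+1=2047 · T[12,3]:3*28501+1023=86526 · T[12,4]:4*145750+28501=611501 · T[12,5]:5*246730+145750=1379400
[13] T[13,2]:2*2047+1=4095 · T[13,3]:3*86526+2047=261625 · T[13,4]:4*611501+86526=2532530 · T[13,5]:5*1379400+611501=7508501
[14] T[14,3]:3*261625+4095=788970 · T[14,4]:4*2532530+261625=10391745 · T[14,5]:5*7508501+2532530=40075035
[15] T[15,4]:4*10391745+788970=42355950 · T[15,5]:5*40075035+10391745=210766920
Read S(15,4) = 42355950, S(15,5) = 210766920.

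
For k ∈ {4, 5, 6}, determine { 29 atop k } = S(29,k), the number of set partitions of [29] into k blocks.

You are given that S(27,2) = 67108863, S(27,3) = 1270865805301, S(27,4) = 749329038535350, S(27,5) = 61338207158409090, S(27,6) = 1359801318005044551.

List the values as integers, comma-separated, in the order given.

[28] T[28,3]:3*1270865805301+67108863=3812664524766 · T[28,4]:4*749329038535350+1270865805301=2998587019946701 · T[28,5]:5*61338207158409090+749329038535350=307440364830580800 · T[28,6]:6*1359801318005044551+61338207158409090=8220146115188676396
[29] T[29,4]:4*2998587019946701+3812664524766=11998160744311570 · T[29,5]:5*307440364830580800+2998587019946701=1540200411172850701 · T[29,6]:6*8220146115188676396+307440364830580800=49628317055962639176
Read S(29,4) = 11998160744311570, S(29,5) = 1540200411172850701, S(29,6) = 49628317055962639176.

11998160744311570, 1540200411172850701, 49628317055962639176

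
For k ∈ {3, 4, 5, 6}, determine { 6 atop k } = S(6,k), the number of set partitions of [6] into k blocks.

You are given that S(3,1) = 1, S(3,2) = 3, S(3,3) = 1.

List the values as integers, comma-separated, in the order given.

[4] T[4,1]:1*1+0=1 · T[4,2]:2*3+1=7 · T[4,3]:3*1+3=6 · T[4,4]:4*0+1=1
[5] T[5,2]:2*7+1=15 · T[5,3]:3*6+7=25 · T[5,4]:4*1+6=10 · T[5,5]:5*0+1=1
[6] T[6,3]:3*25+15=90 · T[6,4]:4*10+25=65 · T[6,5]:5*1+10=15 · T[6,6]:6*0+1=1
Read S(6,3) = 90, S(6,4) = 65, S(6,5) = 15, S(6,6) = 1.

90, 65, 15, 1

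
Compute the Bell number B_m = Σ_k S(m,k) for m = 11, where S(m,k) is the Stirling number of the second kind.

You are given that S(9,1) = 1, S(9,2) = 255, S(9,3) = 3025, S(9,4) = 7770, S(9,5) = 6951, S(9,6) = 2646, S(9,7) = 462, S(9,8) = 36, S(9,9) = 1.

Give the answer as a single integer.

[10] T[10,1]:1*1+0=1 · T[10,2]:2*255+1=511 · T[10,3]:3*3025+255=9330 · T[10,4]:4*7770+3025=34105 · T[10,5]:5*6951+7770=42525 · T[10,6]:6*2646+6951=22827 · T[10,7]:7*462+2646=5880 · T[10,8]:8*36+462=750 · T[10,9]:9*1+36=45 · T[10,10]:10*0+1=1
[11] T[11,1]:1*1+0=1 · T[11,2]:2*511+1=1023 · T[11,3]:3*9330+511=28501 · T[11,4]:4*34105+9330=145750 · T[11,5]:5*42525+34105=246730 · T[11,6]:6*22827+42525=179487 · T[11,7]:7*5880+22827=63987 · T[11,8]:8*750+5880=11880 · T[11,9]:9*45+750=1155 · T[11,10]:10*1+45=55 · T[11,11]:11*0+1=1
B_11 = ΣS(11,k) = 1+1023+28501+145750+246730+179487+63987+11880+1155+55+1 = 678570

678570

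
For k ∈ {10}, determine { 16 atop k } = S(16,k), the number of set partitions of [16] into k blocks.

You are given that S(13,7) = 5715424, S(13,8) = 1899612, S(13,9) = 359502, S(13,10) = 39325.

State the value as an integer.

193754990

r14: T_14,8=8×1899612+5715424=20912320; T_14,9=9×359502+1899612=5135130; T_14,10=10×39325+359502=752752
r15: T_15,9=9×5135130+20912320=67128490; T_15,10=10×752752+5135130=12662650
r16: T_16,10=10×12662650+67128490=193754990
Read S(16,10) = 193754990.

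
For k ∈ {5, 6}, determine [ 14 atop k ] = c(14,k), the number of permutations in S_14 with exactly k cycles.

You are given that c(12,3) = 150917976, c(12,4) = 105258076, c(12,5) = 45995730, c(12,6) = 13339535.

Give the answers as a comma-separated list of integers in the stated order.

9957703756, 3336118786

row 13: T[13][4]=12·105258076+150917976=1414014888  T[13][5]=12·45995730+105258076=657206836  T[13][6]=12·13339535+45995730=206070150
row 14: T[14][5]=13·657206836+1414014888=9957703756  T[14][6]=13·206070150+657206836=3336118786
Read c(14,5) = 9957703756, c(14,6) = 3336118786.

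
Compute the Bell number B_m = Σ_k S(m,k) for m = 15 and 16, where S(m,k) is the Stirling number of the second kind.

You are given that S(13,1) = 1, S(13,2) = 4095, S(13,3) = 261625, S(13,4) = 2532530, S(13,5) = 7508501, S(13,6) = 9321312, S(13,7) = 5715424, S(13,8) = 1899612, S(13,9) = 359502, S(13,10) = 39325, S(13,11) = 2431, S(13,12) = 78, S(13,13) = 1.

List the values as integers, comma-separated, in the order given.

1382958545, 10480142147

r14: T_14,1=1×1+0=1; T_14,2=2×4095+1=8191; T_14,3=3×261625+4095=788970; T_14,4=4×2532530+261625=10391745; T_14,5=5×7508501+2532530=40075035; T_14,6=6×9321312+7508501=63436373; T_14,7=7×5715424+9321312=49329280; T_14,8=8×1899612+5715424=20912320; T_14,9=9×359502+1899612=5135130; T_14,10=10×39325+359502=752752; T_14,11=11×2431+39325=66066; T_14,12=12×78+2431=3367; T_14,13=13×1+78=91; T_14,14=14×0+1=1
r15: T_15,1=1×1+0=1; T_15,2=2×8191+1=16383; T_15,3=3×788970+8191=2375101; T_15,4=4×10391745+788970=42355950; T_15,5=5×40075035+10391745=210766920; T_15,6=6×63436373+40075035=420693273; T_15,7=7×49329280+63436373=408741333; T_15,8=8×20912320+49329280=216627840; T_15,9=9×5135130+20912320=67128490; T_15,10=10×752752+5135130=12662650; T_15,11=11×66066+752752=1479478; T_15,12=12×3367+66066=106470; T_15,13=13×91+3367=4550; T_15,14=14×1+91=105; T_15,15=15×0+1=1
r16: T_16,1=1×1+0=1; T_16,2=2×16383+1=32767; T_16,3=3×2375101+16383=7141686; T_16,4=4×42355950+2375101=171798901; T_16,5=5×210766920+42355950=1096190550; T_16,6=6×420693273+210766920=2734926558; T_16,7=7×408741333+420693273=3281882604; T_16,8=8×216627840+408741333=2141764053; T_16,9=9×67128490+216627840=820784250; T_16,10=10×12662650+67128490=193754990; T_16,11=11×1479478+12662650=28936908; T_16,12=12×106470+1479478=2757118; T_16,13=13×4550+106470=165620; T_16,14=14×105+4550=6020; T_16,15=15×1+105=120; T_16,16=16×0+1=1
B_15 = ΣS(15,k) = 1+16383+2375101+42355950+210766920+420693273+408741333+216627840+67128490+12662650+1479478+106470+4550+105+1 = 1382958545
B_16 = ΣS(16,k) = 1+32767+7141686+171798901+1096190550+2734926558+3281882604+2141764053+820784250+193754990+28936908+2757118+165620+6020+120+1 = 10480142147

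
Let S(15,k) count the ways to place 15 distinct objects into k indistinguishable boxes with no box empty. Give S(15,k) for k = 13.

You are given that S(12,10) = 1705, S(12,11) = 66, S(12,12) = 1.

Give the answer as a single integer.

4550

r13: T_13,11=11×66+1705=2431; T_13,12=12×1+66=78; T_13,13=13×0+1=1
r14: T_14,12=12×78+2431=3367; T_14,13=13×1+78=91
r15: T_15,13=13×91+3367=4550
Read S(15,13) = 4550.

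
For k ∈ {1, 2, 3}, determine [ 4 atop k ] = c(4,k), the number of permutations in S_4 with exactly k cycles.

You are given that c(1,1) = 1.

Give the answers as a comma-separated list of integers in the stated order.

row 2: T[2][1]=1·1+0=1  T[2][2]=1·0+1=1
row 3: T[3][1]=2·1+0=2  T[3][2]=2·1+1=3  T[3][3]=2·0+1=1
row 4: T[4][1]=3·2+0=6  T[4][2]=3·3+2=11  T[4][3]=3·1+3=6
Read c(4,1) = 6, c(4,2) = 11, c(4,3) = 6.

6, 11, 6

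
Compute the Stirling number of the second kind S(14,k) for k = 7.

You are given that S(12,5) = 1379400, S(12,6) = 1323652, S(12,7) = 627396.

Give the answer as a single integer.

@13  (13,6):1323652·6+1379400→9321312, (13,7):627396·7+1323652→5715424
@14  (14,7):5715424·7+9321312→49329280
Read S(14,7) = 49329280.

49329280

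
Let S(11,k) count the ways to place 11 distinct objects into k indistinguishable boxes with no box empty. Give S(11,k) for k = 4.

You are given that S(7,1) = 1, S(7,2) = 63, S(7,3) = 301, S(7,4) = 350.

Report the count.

145750

@8  (8,1):1·1+0→1, (8,2):63·2+1→127, (8,3):301·3+63→966, (8,4):350·4+301→1701
@9  (9,2):127·2+1→255, (9,3):966·3+127→3025, (9,4):1701·4+966→7770
@10  (10,3):3025·3+255→9330, (10,4):7770·4+3025→34105
@11  (11,4):34105·4+9330→145750
Read S(11,4) = 145750.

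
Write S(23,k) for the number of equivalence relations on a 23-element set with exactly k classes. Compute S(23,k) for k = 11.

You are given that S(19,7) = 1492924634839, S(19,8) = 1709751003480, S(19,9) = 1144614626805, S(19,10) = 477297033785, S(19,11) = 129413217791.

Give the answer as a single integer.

4864251308951100

@20  (20,8):1709751003480·8+1492924634839→15170932662679, (20,9):1144614626805·9+1709751003480→12011282644725, (20,10):477297033785·10+1144614626805→5917584964655, (20,11):129413217791·11+477297033785→1900842429486
@21  (21,9):12011282644725·9+15170932662679→123272476465204, (21,10):5917584964655·10+12011282644725→71187132291275, (21,11):1900842429486·11+5917584964655→26826851689001
@22  (22,10):71187132291275·10+123272476465204→835143799377954, (22,11):26826851689001·11+71187132291275→366282500870286
@23  (23,11):366282500870286·11+835143799377954→4864251308951100
Read S(23,11) = 4864251308951100.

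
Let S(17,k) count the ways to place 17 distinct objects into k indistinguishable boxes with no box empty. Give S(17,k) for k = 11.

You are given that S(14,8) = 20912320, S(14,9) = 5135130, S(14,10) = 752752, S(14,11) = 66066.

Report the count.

i=15: T(15,9)=20912320+9·5135130=67128490 | T(15,10)=5135130+10·752752=12662650 | T(15,11)=752752+11·66066=1479478
i=16: T(16,10)=67128490+10·12662650=193754990 | T(16,11)=12662650+11·1479478=28936908
i=17: T(17,11)=193754990+11·28936908=512060978
Read S(17,11) = 512060978.

512060978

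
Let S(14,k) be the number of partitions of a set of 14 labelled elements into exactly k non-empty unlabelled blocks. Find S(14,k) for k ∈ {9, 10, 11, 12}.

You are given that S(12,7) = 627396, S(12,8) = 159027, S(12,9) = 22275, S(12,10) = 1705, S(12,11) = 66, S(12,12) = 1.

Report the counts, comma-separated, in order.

r13: T_13,8=8×159027+627396=1899612; T_13,9=9×22275+159027=359502; T_13,10=10×1705+22275=39325; T_13,11=11×66+1705=2431; T_13,12=12×1+66=78
r14: T_14,9=9×359502+1899612=5135130; T_14,10=10×39325+359502=752752; T_14,11=11×2431+39325=66066; T_14,12=12×78+2431=3367
Read S(14,9) = 5135130, S(14,10) = 752752, S(14,11) = 66066, S(14,12) = 3367.

5135130, 752752, 66066, 3367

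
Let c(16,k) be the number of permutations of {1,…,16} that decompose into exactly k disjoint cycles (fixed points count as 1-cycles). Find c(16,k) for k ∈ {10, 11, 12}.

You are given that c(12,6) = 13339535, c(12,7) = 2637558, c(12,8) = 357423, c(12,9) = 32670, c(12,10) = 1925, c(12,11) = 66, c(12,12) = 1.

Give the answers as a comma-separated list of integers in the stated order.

928095740, 78558480, 4899622

r13: T_13,7=12×2637558+13339535=44990231; T_13,8=12×357423+2637558=6926634; T_13,9=12×32670+357423=749463; T_13,10=12×1925+32670=55770; T_13,11=12×66+1925=2717; T_13,12=12×1+66=78
r14: T_14,8=13×6926634+44990231=135036473; T_14,9=13×749463+6926634=16669653; T_14,10=13×55770+749463=1474473; T_14,11=13×2717+55770=91091; T_14,12=13×78+2717=3731
r15: T_15,9=14×16669653+135036473=368411615; T_15,10=14×1474473+16669653=37312275; T_15,11=14×91091+1474473=2749747; T_15,12=14×3731+91091=143325
r16: T_16,10=15×37312275+368411615=928095740; T_16,11=15×2749747+37312275=78558480; T_16,12=15×143325+2749747=4899622
Read c(16,10) = 928095740, c(16,11) = 78558480, c(16,12) = 4899622.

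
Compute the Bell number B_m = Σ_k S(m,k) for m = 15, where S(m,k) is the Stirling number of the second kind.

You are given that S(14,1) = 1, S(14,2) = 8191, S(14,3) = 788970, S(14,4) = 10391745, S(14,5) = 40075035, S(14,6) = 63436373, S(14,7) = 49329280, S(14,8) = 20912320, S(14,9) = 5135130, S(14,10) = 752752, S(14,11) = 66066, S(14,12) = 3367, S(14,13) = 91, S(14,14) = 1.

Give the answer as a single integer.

i=15: T(15,1)=0+1·1=1 | T(15,2)=1+2·8191=16383 | T(15,3)=8191+3·788970=2375101 | T(15,4)=788970+4·10391745=42355950 | T(15,5)=10391745+5·40075035=210766920 | T(15,6)=40075035+6·63436373=420693273 | T(15,7)=63436373+7·49329280=408741333 | T(15,8)=49329280+8·20912320=216627840 | T(15,9)=20912320+9·5135130=67128490 | T(15,10)=5135130+10·752752=12662650 | T(15,11)=752752+11·66066=1479478 | T(15,12)=66066+12·3367=106470 | T(15,13)=3367+13·91=4550 | T(15,14)=91+14·1=105 | T(15,15)=1+15·0=1
B_15 = ΣS(15,k) = 1+16383+2375101+42355950+210766920+420693273+408741333+216627840+67128490+12662650+1479478+106470+4550+105+1 = 1382958545

1382958545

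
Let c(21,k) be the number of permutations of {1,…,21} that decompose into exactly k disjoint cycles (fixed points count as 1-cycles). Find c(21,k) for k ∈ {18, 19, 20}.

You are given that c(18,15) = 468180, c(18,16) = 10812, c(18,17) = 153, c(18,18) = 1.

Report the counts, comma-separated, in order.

1256850, 20615, 210

r19: T_19,16=18×10812+468180=662796; T_19,17=18×153+10812=13566; T_19,18=18×1+153=171; T_19,19=18×0+1=1
r20: T_20,17=19×13566+662796=920550; T_20,18=19×171+13566=16815; T_20,19=19×1+171=190; T_20,20=19×0+1=1
r21: T_21,18=20×16815+920550=1256850; T_21,19=20×190+16815=20615; T_21,20=20×1+190=210
Read c(21,18) = 1256850, c(21,19) = 20615, c(21,20) = 210.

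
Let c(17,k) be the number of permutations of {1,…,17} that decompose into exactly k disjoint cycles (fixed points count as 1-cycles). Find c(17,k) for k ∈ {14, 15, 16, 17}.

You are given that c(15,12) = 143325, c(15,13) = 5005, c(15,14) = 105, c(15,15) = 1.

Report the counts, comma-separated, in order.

@16  (16,13):5005·15+143325→218400, (16,14):105·15+5005→6580, (16,15):1·15+105→120, (16,16):0·15+1→1
@17  (17,14):6580·16+218400→323680, (17,15):120·16+6580→8500, (17,16):1·16+120→136, (17,17):0·16+1→1
Read c(17,14) = 323680, c(17,15) = 8500, c(17,16) = 136, c(17,17) = 1.

323680, 8500, 136, 1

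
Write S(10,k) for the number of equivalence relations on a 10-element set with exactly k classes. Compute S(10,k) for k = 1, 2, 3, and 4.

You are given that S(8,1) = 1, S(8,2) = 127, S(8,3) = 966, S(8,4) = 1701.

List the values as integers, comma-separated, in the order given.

1, 511, 9330, 34105

[9] T[9,1]:1*1+0=1 · T[9,2]:2*127+1=255 · T[9,3]:3*966+127=3025 · T[9,4]:4*1701+966=7770
[10] T[10,1]:1*1+0=1 · T[10,2]:2*255+1=511 · T[10,3]:3*3025+255=9330 · T[10,4]:4*7770+3025=34105
Read S(10,1) = 1, S(10,2) = 511, S(10,3) = 9330, S(10,4) = 34105.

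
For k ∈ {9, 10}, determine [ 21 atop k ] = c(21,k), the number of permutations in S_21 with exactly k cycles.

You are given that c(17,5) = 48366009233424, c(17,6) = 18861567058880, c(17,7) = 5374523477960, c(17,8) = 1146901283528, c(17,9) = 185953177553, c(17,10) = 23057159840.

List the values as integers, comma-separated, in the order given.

63030812099294896, 10142299865511450

i=18: T(18,6)=48366009233424+17·18861567058880=369012649234384 | T(18,7)=18861567058880+17·5374523477960=110228466184200 | T(18,8)=5374523477960+17·1146901283528=24871845297936 | T(18,9)=1146901283528+17·185953177553=4308105301929 | T(18,10)=185953177553+17·23057159840=577924894833
i=19: T(19,7)=369012649234384+18·110228466184200=2353125040549984 | T(19,8)=110228466184200+18·24871845297936=557921681547048 | T(19,9)=24871845297936+18·4308105301929=102417740732658 | T(19,10)=4308105301929+18·577924894833=14710753408923
i=20: T(20,8)=2353125040549984+19·557921681547048=12953636989943896 | T(20,9)=557921681547048+19·102417740732658=2503858755467550 | T(20,10)=102417740732658+19·14710753408923=381922055502195
i=21: T(21,9)=12953636989943896+20·2503858755467550=63030812099294896 | T(21,10)=2503858755467550+20·381922055502195=10142299865511450
Read c(21,9) = 63030812099294896, c(21,10) = 10142299865511450.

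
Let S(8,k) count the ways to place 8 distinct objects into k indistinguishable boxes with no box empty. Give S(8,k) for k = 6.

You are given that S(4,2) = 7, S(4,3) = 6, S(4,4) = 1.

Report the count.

266

row 5: T[5][3]=3·6+7=25  T[5][4]=4·1+6=10  T[5][5]=5·0+1=1
row 6: T[6][4]=4·10+25=65  T[6][5]=5·1+10=15  T[6][6]=6·0+1=1
row 7: T[7][5]=5·15+65=140  T[7][6]=6·1+15=21
row 8: T[8][6]=6·21+140=266
Read S(8,6) = 266.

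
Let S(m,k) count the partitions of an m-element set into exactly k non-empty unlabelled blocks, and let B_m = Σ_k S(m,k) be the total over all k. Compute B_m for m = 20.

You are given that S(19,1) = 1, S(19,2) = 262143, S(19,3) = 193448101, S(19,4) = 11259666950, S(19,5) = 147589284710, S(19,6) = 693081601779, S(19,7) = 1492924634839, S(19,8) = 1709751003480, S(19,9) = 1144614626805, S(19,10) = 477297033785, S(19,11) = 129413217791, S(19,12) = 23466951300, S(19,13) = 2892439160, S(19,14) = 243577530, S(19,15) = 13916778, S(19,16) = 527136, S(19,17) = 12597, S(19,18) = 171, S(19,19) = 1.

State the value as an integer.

51724158235372

@20  (20,1):1·1+0→1, (20,2):262143·2+1→524287, (20,3):193448101·3+262143→580606446, (20,4):11259666950·4+193448101→45232115901, (20,5):147589284710·5+11259666950→749206090500, (20,6):693081601779·6+147589284710→4306078895384, (20,7):1492924634839·7+693081601779→11143554045652, (20,8):1709751003480·8+1492924634839→15170932662679, (20,9):1144614626805·9+1709751003480→12011282644725, (20,10):477297033785·10+1144614626805→5917584964655, (20,11):129413217791·11+477297033785→1900842429486, (20,12):23466951300·12+129413217791→411016633391, (20,13):2892439160·13+23466951300→61068660380, (20,14):243577530·14+2892439160→6302524580, (20,15):13916778·15+243577530→452329200, (20,16):527136·16+13916778→22350954, (20,17):12597·17+527136→741285, (20,18):171·18+12597→15675, (20,19):1·19+171→190, (20,20):0·20+1→1
B_20 = ΣS(20,k) = 1+524287+580606446+45232115901+749206090500+4306078895384+11143554045652+15170932662679+12011282644725+5917584964655+1900842429486+411016633391+61068660380+6302524580+452329200+22350954+741285+15675+190+1 = 51724158235372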